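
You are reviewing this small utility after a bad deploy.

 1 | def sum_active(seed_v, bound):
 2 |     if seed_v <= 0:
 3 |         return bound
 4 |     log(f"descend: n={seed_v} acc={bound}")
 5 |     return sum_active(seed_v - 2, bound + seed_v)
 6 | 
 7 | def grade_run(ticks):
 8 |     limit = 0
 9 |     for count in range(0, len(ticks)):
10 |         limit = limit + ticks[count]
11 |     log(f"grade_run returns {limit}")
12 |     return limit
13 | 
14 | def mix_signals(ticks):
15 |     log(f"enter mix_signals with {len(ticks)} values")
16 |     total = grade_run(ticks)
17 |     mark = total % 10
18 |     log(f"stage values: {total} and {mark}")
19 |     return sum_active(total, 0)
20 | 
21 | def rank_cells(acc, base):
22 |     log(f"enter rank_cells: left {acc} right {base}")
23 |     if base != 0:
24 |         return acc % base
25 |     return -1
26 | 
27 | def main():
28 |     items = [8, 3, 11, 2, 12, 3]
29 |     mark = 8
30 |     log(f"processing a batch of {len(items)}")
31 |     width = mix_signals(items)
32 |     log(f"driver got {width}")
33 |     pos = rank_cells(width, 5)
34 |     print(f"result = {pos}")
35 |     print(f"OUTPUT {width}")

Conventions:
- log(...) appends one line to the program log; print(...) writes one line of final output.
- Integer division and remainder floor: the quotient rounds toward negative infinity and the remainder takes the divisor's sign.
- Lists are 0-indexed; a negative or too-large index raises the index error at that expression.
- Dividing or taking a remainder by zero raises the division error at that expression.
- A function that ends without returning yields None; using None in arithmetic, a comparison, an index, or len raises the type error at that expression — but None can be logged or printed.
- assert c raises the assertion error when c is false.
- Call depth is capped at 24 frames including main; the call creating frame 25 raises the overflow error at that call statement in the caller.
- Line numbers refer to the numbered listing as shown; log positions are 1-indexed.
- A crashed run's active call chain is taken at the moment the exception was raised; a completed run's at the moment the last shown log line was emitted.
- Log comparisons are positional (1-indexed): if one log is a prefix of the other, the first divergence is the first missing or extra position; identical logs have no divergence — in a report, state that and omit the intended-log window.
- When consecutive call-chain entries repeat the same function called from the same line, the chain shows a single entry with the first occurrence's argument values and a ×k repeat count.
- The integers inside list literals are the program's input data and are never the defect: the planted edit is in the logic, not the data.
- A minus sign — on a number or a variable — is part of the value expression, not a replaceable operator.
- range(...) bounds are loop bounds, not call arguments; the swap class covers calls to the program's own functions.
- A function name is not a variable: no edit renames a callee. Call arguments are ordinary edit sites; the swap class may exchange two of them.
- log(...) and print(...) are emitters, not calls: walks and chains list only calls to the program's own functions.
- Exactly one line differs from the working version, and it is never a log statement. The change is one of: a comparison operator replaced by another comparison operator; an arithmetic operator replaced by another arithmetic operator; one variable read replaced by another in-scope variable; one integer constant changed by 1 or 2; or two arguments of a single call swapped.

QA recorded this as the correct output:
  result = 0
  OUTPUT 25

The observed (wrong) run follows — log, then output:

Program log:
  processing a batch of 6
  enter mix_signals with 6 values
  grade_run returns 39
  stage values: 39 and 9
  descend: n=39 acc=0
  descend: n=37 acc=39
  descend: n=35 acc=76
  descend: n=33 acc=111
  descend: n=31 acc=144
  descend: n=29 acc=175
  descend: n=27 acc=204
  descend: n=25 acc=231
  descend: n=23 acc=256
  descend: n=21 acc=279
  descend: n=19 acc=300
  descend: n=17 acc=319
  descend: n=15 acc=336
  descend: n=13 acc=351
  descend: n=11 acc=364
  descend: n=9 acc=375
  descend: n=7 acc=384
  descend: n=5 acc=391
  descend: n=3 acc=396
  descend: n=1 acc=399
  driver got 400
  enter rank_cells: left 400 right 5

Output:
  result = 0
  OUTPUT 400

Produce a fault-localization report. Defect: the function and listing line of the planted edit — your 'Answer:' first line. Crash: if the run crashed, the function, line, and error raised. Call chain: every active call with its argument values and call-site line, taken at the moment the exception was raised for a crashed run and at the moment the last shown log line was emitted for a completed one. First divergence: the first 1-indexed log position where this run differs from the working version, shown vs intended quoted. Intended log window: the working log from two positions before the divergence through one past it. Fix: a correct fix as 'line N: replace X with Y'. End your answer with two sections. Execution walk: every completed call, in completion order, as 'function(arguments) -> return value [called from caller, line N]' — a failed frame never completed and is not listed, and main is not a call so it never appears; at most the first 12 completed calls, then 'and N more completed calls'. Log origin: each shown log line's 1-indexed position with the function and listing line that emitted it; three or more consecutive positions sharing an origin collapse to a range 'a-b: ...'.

Answer: the defect is in mix_signals at line 19.
Core observation: Position 5 is the first bad log line: 'descend: n=39 acc=0' should read 'descend: n=9 acc=0'.
Call chain: main -> rank_cells(400, 5) (called at line 33).
First divergence: position 5 — shown 'descend: n=39 acc=0', intended 'descend: n=9 acc=0'.
Intended log window:
  3: grade_run returns 39
  4: stage values: 39 and 9
  5: descend: n=9 acc=0
  6: descend: n=7 acc=9
Execution walk:
  grade_run([8, 3, 11, 2, 12, 3]) -> 39  [called from mix_signals, line 16]
  sum_active(-1, 400) -> 400  [called from sum_active, line 5]
  sum_active(1, 399) -> 400  [called from sum_active, line 5]
  sum_active(3, 396) -> 400  [called from sum_active, line 5]
  sum_active(5, 391) -> 400  [called from sum_active, line 5]
  sum_active(7, 384) -> 400  [called from sum_active, line 5]
  sum_active(9, 375) -> 400  [called from sum_active, line 5]
  sum_active(11, 364) -> 400  [called from sum_active, line 5]
  sum_active(13, 351) -> 400  [called from sum_active, line 5]
  sum_active(15, 336) -> 400  [called from sum_active, line 5]
  sum_active(17, 319) -> 400  [called from sum_active, line 5]
  sum_active(19, 300) -> 400  [called from sum_active, line 5]
  ... and 12 more completed calls
Log origin:
  1 — main, line 30
  2 — mix_signals, line 15
  3 — grade_run, line 11
  4 — mix_signals, line 18
  5-24 — sum_active, line 4
  25 — main, line 32
  26 — rank_cells, line 22
A correct fix: line 19: replace `total` with `mark`.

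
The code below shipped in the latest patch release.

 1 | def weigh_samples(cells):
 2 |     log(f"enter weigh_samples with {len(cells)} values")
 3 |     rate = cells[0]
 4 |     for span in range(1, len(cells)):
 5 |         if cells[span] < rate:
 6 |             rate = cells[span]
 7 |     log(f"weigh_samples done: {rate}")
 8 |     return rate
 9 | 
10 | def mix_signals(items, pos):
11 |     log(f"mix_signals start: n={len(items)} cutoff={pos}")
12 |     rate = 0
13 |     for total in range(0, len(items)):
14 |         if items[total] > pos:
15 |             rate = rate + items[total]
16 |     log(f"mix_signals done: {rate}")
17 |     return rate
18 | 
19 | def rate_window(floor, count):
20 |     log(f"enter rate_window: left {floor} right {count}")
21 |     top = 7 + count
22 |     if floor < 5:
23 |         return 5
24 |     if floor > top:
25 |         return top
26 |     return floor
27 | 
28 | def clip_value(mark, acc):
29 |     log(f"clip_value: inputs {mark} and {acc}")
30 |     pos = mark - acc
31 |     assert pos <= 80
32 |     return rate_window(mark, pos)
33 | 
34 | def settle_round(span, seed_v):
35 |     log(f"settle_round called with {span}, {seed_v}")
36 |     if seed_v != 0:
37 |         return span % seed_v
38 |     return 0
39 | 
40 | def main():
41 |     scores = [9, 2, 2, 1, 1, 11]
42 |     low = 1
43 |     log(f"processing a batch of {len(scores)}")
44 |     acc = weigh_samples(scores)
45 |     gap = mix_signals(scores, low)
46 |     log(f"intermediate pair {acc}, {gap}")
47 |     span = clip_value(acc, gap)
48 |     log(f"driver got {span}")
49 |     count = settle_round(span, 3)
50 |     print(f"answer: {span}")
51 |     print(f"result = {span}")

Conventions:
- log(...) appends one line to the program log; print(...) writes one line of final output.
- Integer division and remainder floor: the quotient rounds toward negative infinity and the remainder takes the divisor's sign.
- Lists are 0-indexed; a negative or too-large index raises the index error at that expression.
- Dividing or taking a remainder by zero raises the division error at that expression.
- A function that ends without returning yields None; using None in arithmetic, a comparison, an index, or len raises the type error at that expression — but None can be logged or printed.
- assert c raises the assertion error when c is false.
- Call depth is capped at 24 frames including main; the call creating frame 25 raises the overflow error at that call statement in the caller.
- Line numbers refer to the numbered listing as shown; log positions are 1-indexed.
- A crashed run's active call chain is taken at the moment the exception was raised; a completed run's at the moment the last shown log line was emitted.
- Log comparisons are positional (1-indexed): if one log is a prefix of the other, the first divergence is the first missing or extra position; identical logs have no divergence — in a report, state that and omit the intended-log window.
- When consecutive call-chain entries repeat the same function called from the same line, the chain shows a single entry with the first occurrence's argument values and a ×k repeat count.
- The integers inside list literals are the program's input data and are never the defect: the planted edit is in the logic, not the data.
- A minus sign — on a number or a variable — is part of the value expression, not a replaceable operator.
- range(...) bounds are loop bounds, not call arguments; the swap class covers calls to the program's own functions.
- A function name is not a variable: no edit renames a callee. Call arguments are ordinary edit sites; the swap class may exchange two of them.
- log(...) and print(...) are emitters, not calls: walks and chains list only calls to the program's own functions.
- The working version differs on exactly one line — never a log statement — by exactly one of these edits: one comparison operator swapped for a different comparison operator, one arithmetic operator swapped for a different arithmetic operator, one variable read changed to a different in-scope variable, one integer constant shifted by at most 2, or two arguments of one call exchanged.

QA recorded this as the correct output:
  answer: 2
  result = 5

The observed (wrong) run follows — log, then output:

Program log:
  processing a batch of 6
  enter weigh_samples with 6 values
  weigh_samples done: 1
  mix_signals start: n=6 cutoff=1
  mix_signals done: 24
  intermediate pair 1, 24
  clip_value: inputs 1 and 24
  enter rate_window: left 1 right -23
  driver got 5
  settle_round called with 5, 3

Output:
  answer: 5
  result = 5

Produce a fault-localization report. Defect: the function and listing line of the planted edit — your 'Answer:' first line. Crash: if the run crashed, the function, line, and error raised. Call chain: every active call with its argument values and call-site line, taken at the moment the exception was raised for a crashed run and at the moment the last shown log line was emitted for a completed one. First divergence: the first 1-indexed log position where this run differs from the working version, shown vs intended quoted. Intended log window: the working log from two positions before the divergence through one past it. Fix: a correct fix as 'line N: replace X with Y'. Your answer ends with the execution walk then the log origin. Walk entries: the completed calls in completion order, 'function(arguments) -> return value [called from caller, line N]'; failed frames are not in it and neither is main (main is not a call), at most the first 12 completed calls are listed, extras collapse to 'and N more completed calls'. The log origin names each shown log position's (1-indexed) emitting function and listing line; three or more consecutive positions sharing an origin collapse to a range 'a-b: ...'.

Answer: the defect is in main at line 50.
The tell: The two runs log identically and part ways only at the printed values.
Call chain: main -> settle_round(5, 3) (called at line 49).
First divergence: none; the two logs match at every position.
Execution walk:
  weigh_samples([9, 2, 2, 1, 1, 11]) -> 1  [called from main, line 44]
  mix_signals([9, 2, 2, 1, 1, 11], 1) -> 24  [called from main, line 45]
  rate_window(1, -23) -> 5  [called from clip_value, line 32]
  clip_value(1, 24) -> 5  [called from main, line 47]
  settle_round(5, 3) -> 2  [called from main, line 49]
Log line origins:
  1: from main, line 43
  2: from weigh_samples, line 2
  3: from weigh_samples, line 7
  4: from mix_signals, line 11
  5: from mix_signals, line 16
  6: from main, line 46
  7: from clip_value, line 29
  8: from rate_window, line 20
  9: from main, line 48
  10: from settle_round, line 35
A correct fix: line 50: replace `span` with `count`.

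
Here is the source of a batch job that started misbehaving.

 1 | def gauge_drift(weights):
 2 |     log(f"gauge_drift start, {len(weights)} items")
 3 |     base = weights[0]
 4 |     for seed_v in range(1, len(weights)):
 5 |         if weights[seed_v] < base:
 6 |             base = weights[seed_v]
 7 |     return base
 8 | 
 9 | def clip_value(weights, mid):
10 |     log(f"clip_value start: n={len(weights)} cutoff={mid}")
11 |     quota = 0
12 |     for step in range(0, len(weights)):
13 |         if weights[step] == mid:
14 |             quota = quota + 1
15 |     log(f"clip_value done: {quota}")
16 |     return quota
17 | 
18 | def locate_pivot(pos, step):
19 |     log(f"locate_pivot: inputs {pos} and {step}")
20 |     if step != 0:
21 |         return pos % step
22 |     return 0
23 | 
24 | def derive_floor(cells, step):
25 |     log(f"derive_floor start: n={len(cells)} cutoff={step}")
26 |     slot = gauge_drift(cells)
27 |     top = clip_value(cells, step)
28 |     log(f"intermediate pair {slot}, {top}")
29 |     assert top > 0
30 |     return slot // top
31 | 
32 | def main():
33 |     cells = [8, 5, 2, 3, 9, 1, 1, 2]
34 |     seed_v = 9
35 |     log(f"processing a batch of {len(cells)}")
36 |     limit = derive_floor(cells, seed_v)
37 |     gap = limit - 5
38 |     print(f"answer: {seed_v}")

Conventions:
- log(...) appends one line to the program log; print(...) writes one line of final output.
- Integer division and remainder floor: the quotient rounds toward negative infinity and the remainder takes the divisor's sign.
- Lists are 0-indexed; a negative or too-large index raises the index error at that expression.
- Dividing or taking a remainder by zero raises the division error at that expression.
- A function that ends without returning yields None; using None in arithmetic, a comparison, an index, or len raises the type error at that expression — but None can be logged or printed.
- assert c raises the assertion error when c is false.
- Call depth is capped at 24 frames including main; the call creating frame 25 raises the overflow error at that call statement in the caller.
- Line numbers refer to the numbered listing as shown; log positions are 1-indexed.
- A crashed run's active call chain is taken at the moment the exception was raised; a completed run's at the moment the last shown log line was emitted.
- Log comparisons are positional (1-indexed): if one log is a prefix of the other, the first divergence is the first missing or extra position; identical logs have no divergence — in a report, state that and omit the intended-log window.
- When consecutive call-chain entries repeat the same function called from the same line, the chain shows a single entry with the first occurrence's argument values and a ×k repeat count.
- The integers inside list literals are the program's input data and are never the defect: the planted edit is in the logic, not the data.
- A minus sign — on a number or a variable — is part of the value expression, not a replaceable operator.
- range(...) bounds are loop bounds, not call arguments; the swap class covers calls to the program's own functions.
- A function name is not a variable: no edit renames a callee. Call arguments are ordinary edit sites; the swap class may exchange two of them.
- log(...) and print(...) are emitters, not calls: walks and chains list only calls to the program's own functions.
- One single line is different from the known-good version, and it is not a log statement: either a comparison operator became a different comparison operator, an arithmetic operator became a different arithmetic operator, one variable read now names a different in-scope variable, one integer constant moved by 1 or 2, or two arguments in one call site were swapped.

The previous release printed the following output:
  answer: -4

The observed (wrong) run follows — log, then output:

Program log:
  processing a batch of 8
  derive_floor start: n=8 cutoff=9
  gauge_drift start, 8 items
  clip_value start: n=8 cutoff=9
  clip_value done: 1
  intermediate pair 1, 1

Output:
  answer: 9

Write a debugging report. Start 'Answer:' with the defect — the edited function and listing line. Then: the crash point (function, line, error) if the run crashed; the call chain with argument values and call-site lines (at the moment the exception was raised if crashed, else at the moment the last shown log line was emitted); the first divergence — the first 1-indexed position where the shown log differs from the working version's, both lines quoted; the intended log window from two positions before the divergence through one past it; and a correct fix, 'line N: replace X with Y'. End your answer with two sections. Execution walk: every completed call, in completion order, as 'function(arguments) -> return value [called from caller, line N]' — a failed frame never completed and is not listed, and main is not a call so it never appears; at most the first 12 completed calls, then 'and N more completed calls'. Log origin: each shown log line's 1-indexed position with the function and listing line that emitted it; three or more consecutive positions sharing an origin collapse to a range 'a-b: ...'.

Answer: the defect is in main at line 38.
Key observation: No log line changed; the fault shows up purely in the output.
Call chain: main -> derive_floor([8, 5, 2, 3, 9, 1, 1, 2], 9) (called at line 36).
First divergence: there is none — every log position agrees.
Execution walk:
  gauge_drift([8, 5, 2, 3, 9, 1, 1, 2]) -> 1  [called from derive_floor, line 26]
  clip_value([8, 5, 2, 3, 9, 1, 1, 2], 9) -> 1  [called from derive_floor, line 27]
  derive_floor([8, 5, 2, 3, 9, 1, 1, 2], 9) -> 1  [called from main, line 36]
Origin of each log line:
  1: emitted by main (line 35)
  2: emitted by derive_floor (line 25)
  3: emitted by gauge_drift (line 2)
  4: emitted by clip_value (line 10)
  5: emitted by clip_value (line 15)
  6: emitted by derive_floor (line 28)
A correct fix: line 38: replace `seed_v` with `gap`.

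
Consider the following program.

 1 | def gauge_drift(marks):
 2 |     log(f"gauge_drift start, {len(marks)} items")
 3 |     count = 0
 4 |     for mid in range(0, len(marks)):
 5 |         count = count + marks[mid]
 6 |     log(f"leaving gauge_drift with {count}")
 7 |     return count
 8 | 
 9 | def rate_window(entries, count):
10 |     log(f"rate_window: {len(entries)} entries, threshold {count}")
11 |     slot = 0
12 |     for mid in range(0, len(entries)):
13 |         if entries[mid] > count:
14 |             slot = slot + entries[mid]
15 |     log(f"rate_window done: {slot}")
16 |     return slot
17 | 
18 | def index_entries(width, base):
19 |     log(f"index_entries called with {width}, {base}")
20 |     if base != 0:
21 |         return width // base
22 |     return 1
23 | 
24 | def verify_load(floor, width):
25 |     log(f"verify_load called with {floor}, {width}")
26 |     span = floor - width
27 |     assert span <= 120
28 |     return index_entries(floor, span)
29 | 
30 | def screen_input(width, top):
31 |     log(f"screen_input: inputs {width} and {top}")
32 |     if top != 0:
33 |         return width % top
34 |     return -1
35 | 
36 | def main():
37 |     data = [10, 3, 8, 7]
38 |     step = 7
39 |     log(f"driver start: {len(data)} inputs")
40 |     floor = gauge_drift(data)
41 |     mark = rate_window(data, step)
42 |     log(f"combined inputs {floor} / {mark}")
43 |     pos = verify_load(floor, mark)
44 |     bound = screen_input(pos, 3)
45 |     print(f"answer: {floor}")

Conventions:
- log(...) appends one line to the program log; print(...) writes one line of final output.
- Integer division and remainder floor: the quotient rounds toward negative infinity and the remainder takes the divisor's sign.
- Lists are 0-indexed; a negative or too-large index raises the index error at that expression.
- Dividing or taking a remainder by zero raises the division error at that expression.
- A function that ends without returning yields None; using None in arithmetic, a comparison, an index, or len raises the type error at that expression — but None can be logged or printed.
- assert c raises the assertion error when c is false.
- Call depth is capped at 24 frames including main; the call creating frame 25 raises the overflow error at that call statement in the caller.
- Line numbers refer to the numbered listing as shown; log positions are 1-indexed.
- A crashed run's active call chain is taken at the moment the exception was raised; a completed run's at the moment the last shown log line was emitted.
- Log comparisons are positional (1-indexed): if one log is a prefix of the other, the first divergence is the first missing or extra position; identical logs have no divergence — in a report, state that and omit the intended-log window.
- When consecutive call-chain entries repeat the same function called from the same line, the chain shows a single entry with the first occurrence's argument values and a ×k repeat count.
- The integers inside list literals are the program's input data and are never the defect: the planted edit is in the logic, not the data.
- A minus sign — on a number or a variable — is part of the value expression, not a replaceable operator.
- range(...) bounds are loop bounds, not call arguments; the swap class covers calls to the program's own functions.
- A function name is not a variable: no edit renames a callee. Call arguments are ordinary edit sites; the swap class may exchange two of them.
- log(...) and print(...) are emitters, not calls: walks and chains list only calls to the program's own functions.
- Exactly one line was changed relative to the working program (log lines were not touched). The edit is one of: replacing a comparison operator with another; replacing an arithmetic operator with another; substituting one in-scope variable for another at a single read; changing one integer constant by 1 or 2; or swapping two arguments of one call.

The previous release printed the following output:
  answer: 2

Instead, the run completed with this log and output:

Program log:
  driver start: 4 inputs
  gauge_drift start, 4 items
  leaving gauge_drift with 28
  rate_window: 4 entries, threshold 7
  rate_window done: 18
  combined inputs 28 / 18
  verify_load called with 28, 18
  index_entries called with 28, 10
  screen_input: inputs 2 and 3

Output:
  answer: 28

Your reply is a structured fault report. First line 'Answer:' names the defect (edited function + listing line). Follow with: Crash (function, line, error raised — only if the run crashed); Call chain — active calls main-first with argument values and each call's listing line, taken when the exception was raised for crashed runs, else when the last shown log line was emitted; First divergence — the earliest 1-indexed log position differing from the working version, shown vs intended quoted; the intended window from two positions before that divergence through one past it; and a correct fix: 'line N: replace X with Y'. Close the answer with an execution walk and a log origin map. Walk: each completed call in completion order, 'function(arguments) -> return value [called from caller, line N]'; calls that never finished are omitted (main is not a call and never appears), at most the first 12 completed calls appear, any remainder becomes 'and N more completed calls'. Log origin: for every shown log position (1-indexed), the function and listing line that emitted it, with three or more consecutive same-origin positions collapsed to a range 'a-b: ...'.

Answer: the defect is in main at line 45.
Key fact: Nothing in the log betrays the bug — only the output does.
Call chain: main -> screen_input(2, 3) (called at line 44).
First divergence: none (the log streams are identical).
Execution walk:
  gauge_drift([10, 3, 8, 7]) -> 28  [called from main, line 40]
  rate_window([10, 3, 8, 7], 7) -> 18  [called from main, line 41]
  index_entries(28, 10) -> 2  [called from verify_load, line 28]
  verify_load(28, 18) -> 2  [called from main, line 43]
  screen_input(2, 3) -> 2  [called from main, line 44]
Log origins:
  1: logged in main at line 39
  2: logged in gauge_drift at line 2
  3: logged in gauge_drift at line 6
  4: logged in rate_window at line 10
  5: logged in rate_window at line 15
  6: logged in main at line 42
  7: logged in verify_load at line 25
  8: logged in index_entries at line 19
  9: logged in screen_input at line 31
A correct fix: line 45: replace `floor` with `bound`.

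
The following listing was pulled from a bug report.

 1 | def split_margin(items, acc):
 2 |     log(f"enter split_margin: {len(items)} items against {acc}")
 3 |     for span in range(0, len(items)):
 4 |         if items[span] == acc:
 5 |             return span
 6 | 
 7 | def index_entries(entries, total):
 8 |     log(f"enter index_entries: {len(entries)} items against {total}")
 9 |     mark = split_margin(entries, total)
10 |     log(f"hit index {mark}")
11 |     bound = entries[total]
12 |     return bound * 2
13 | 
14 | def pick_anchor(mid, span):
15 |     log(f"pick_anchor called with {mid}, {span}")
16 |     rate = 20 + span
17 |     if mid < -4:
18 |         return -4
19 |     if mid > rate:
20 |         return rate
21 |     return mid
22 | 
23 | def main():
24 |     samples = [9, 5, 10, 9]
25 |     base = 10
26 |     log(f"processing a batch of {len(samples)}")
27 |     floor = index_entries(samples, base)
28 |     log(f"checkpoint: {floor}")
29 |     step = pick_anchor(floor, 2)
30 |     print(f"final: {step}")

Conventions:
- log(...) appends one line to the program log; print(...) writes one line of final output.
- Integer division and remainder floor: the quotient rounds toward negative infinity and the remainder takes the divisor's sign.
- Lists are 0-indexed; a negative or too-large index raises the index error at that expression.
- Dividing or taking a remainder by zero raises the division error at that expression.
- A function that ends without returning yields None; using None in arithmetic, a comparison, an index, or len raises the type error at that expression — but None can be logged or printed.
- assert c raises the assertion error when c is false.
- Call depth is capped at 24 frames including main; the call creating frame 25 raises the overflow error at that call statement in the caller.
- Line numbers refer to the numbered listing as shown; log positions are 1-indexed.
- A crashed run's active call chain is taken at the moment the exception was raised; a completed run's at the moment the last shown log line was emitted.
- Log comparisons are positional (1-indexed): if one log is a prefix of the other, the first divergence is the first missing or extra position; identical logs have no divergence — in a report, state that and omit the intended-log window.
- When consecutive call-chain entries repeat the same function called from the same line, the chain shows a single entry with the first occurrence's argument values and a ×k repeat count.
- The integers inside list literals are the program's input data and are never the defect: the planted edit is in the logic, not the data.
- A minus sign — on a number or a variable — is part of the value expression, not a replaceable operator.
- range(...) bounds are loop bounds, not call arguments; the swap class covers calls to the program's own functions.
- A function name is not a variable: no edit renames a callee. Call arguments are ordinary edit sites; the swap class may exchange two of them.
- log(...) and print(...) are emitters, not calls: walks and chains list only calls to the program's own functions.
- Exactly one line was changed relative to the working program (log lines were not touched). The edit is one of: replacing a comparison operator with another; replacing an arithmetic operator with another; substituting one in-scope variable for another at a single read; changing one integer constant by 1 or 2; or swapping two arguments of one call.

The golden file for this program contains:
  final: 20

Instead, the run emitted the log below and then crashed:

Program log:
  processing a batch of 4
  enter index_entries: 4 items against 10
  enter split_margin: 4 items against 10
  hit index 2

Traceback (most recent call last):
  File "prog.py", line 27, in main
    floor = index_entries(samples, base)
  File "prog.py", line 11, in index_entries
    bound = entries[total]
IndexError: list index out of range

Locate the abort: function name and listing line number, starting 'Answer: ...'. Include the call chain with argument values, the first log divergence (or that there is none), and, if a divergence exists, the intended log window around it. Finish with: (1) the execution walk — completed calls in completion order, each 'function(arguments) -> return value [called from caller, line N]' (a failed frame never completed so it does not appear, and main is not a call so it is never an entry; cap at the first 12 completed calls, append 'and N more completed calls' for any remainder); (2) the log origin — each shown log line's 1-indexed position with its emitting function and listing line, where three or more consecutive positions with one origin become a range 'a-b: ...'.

Answer: the error was raised in index_entries, line 11.
The tell: Only 4 log lines were emitted before the run died; the intended continuation was 'checkpoint: 20'.
Call chain: main -> index_entries([9, 5, 10, 9], 10) (called at line 27).
First divergence: position 5 — after 4 matching lines the faulty run goes silent; intended next line 'checkpoint: 20'.
Intended log window:
  3: enter split_margin: 4 items against 10
  4: hit index 2
  5: checkpoint: 20
  6: pick_anchor called with 20, 2
Execution walk:
  split_margin([9, 5, 10, 9], 10) -> 2  [called from index_entries, line 9]
Log line origins:
  1: emitted by main (line 26)
  2: emitted by index_entries (line 8)
  3: emitted by split_margin (line 2)
  4: emitted by index_entries (line 10)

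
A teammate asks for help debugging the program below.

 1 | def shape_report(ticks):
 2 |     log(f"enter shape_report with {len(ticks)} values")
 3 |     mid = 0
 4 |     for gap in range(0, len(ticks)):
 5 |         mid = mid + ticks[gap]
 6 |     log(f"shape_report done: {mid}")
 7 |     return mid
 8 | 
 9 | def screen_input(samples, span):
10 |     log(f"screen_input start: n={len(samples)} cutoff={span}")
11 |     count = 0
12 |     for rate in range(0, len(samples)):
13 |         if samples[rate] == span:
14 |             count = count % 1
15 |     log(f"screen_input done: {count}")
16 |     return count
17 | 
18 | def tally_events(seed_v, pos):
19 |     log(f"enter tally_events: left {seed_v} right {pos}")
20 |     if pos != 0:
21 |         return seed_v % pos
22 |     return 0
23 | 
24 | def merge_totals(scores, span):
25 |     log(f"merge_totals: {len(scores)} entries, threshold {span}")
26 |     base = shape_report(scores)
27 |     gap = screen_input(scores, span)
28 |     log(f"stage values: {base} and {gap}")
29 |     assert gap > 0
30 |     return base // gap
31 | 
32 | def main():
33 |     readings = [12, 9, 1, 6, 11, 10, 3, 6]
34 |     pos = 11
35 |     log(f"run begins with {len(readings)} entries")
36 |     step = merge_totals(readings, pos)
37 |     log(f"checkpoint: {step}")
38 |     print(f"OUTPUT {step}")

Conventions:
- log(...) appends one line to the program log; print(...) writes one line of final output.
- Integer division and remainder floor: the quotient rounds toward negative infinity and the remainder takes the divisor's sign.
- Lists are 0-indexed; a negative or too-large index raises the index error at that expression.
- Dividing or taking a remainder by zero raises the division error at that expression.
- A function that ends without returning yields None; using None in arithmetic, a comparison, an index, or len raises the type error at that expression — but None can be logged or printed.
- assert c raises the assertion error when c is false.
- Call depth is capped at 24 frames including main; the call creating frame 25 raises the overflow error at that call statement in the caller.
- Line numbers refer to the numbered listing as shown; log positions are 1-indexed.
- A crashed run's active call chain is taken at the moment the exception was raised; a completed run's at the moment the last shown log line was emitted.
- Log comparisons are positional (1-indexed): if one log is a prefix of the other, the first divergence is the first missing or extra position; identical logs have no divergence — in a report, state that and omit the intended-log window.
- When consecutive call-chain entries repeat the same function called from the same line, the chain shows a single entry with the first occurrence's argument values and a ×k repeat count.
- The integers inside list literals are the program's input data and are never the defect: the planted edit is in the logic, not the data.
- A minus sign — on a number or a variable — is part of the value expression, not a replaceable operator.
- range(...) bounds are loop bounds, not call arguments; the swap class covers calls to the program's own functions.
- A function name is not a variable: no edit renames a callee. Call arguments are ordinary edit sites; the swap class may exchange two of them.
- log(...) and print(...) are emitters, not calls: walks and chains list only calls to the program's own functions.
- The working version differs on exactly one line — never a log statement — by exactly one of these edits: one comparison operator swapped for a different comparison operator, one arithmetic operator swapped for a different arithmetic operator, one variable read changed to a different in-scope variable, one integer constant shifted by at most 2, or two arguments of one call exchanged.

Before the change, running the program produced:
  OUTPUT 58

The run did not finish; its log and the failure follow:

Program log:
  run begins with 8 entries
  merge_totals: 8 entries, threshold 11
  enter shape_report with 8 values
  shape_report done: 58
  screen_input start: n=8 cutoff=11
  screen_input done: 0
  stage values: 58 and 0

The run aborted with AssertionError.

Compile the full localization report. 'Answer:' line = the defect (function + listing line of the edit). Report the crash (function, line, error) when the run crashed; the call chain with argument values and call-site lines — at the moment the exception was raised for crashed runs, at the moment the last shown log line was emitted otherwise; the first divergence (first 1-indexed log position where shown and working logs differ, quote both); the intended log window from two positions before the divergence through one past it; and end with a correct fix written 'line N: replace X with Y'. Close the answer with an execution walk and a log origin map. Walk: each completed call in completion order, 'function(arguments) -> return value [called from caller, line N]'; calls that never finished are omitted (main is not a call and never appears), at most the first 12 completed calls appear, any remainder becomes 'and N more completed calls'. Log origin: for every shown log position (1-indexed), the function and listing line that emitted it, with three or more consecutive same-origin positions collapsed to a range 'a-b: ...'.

Answer: the defect is in screen_input at line 14.
Key observation: The log first diverges at position 6: the faulty run prints 'screen_input done: 0' where the working version prints 'screen_input done: 1'.
Crash: merge_totals, line 29, AssertionError.
Call chain: main -> merge_totals([12, 9, 1, 6, 11, 10, 3, 6], 11) (called at line 36).
First divergence: at position 6 the run shows 'screen_input done: 0' where the working version logs 'screen_input done: 1'.
Intended log window:
  4: shape_report done: 58
  5: screen_input start: n=8 cutoff=11
  6: screen_input done: 1
  7: stage values: 58 and 1
Execution walk:
  shape_report([12, 9, 1, 6, 11, 10, 3, 6]) -> 58  [called from merge_totals, line 26]
  screen_input([12, 9, 1, 6, 11, 10, 3, 6], 11) -> 0  [called from merge_totals, line 27]
Log origins:
  1: logged in main at line 35
  2: logged in merge_totals at line 25
  3: logged in shape_report at line 2
  4: logged in shape_report at line 6
  5: logged in screen_input at line 10
  6: logged in screen_input at line 15
  7: logged in merge_totals at line 28
A correct fix: line 14: replace `%` with `+`.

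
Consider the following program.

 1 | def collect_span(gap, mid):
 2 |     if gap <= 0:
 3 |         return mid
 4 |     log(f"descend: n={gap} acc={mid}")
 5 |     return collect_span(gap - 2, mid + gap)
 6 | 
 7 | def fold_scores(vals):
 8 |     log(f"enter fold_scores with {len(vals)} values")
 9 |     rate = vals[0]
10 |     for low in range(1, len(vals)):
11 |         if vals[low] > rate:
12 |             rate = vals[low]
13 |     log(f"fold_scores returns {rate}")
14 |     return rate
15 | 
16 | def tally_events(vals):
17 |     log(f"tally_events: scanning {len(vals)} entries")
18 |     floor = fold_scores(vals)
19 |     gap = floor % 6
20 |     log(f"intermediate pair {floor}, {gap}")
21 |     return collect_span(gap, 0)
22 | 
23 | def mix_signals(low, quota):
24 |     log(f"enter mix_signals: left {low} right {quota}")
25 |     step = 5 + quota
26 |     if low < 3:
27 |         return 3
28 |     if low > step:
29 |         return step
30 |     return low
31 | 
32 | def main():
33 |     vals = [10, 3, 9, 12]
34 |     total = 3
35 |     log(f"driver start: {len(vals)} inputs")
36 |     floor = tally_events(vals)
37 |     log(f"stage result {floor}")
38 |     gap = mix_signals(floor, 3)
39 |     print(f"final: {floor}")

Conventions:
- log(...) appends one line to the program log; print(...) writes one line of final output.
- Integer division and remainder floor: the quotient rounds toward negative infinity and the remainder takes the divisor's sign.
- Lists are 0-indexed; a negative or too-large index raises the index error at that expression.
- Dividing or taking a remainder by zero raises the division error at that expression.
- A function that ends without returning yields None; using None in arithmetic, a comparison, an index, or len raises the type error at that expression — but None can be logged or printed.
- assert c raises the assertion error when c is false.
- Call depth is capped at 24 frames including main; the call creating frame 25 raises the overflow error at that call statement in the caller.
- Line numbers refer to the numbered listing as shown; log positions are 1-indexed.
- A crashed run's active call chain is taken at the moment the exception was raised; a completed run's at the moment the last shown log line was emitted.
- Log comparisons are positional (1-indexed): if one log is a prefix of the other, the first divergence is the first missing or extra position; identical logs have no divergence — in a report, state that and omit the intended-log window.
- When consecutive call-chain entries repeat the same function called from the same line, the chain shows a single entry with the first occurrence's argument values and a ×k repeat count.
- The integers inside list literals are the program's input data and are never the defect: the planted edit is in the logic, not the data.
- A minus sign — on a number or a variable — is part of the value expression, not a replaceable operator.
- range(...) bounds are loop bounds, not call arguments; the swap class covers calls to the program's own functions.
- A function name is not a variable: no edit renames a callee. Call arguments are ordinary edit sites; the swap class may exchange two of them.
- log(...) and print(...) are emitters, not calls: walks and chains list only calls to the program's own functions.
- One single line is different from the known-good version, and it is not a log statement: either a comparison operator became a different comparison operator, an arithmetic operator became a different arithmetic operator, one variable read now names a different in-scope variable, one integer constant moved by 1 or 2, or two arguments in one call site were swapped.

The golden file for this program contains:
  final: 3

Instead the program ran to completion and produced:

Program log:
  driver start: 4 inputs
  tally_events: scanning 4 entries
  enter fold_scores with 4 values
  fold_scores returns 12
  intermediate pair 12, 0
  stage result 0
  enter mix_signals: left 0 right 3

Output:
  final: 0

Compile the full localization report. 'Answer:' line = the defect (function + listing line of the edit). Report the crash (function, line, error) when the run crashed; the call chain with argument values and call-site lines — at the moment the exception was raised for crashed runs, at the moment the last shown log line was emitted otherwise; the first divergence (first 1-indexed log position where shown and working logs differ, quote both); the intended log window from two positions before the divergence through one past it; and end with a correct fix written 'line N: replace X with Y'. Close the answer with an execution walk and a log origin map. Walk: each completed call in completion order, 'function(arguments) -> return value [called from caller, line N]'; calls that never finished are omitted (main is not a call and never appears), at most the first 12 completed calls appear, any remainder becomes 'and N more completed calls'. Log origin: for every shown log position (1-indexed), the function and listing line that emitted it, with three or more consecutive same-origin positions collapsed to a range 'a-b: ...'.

Answer: the defect is in main at line 39.
The tell: No log line changed; the fault shows up purely in the output.
Call chain: main -> mix_signals(0, 3) (called at line 38).
First divergence: none — the logs agree in full.
Execution walk:
  fold_scores([10, 3, 9, 12]) -> 12  [called from tally_events, line 18]
  collect_span(0, 0) -> 0  [called from tally_events, line 21]
  tally_events([10, 3, 9, 12]) -> 0  [called from main, line 36]
  mix_signals(0, 3) -> 3  [called from main, line 38]
Log origin:
  1: logged in main at line 35
  2: logged in tally_events at line 17
  3: logged in fold_scores at line 8
  4: logged in fold_scores at line 13
  5: logged in tally_events at line 20
  6: logged in main at line 37
  7: logged in mix_signals at line 24
A correct fix: line 39: replace `floor` with `gap`.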